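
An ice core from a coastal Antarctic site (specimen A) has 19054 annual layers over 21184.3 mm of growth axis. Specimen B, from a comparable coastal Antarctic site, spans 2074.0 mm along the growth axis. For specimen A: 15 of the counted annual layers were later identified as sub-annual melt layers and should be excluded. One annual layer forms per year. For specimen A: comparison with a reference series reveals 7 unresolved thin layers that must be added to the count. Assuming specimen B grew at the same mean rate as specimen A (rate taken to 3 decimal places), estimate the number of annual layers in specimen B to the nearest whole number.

Specimen A: true annual layer count = 19054 − 15 + 7 = 19046.
A: Mean rate = 21184.3 mm / 19046 years ≈ 1.112 mm/year.
B spans 2074.0 / 1.112 = 1865.11 years ≈ 1865 annual layers.

1865 annual layers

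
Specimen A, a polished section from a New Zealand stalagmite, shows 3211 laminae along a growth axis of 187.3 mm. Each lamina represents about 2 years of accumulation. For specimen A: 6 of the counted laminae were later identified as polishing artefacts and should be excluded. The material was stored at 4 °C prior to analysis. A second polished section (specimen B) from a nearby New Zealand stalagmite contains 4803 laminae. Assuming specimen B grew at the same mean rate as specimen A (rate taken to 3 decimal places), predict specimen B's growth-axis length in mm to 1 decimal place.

278.6 mm

Specimen A: correcting the raw count gives 3211 − 6 = 3205 true laminae.
Specimen A: at 2 years per lamina, 3205 × 2 = 6410 years.
A: Extension rate ≈ 187.3 / 6410 = 0.029 mm/yr.
Specimen B: 4803 laminae at 2 years each span 4803 × 2 = 9606 years. B's length ≈ 0.029 × 9606 = 278.6 mm.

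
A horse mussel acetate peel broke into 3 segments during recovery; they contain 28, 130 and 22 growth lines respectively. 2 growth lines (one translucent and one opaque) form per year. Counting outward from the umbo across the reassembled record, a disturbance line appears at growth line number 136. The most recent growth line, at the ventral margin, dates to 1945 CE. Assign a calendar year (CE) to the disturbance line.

Total growth lines = 28 + 130 + 22 = 180.
180 − 136 = 44 growth lines lie beyond the disturbance line toward the ventral margin.
44 growth lines at 2 per year is 44 / 2 = 22 years.
The growth line at the ventral margin is 1945 CE, so the disturbance line dates to 1945 − 22 = 1923 CE.

1923 CE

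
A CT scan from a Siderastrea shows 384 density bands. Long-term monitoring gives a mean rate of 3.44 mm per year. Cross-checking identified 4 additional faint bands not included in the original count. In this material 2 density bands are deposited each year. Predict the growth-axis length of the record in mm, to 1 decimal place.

667.4 mm

True density band count = 384 + 4 = 388.
388 density bands at 2 per year is 388 / 2 = 194 years.
194 years at 3.44 mm/year gives 3.44 × 194 = 667.4 mm.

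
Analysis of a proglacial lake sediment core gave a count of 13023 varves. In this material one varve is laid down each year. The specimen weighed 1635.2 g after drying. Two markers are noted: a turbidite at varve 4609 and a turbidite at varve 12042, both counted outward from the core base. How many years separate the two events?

The two markers are separated by 12042 − 4609 = 7433 varves.
One varve per year makes the interval 7433 years.

7433 yr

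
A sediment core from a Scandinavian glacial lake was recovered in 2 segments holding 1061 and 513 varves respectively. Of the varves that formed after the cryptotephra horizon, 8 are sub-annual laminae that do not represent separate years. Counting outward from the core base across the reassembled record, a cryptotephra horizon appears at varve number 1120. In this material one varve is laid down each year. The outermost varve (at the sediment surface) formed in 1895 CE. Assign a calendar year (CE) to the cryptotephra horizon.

1449 CE

Total varves = 1061 + 513 = 1574.
Between varve 1120 and the sediment surface there are 1574 − 1120 = 454 varves.
Excluding 8 false varves: 454 − 8 = 446.
The varve at the sediment surface is 1895 CE, so the cryptotephra horizon dates to 1895 − 446 = 1449 CE.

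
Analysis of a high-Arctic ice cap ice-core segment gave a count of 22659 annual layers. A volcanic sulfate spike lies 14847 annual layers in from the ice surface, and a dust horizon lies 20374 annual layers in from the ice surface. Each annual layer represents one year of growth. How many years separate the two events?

5527 yr

20374 − 14847 = 5527 annual layers lie between the two events.
That is 5527 years at one annual layer per year.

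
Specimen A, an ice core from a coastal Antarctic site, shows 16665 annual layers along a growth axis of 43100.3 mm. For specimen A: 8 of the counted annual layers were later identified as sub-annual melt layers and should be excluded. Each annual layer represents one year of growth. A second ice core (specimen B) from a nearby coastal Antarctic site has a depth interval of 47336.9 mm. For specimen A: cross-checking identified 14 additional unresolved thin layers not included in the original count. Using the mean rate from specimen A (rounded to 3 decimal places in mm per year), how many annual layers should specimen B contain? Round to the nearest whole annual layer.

18312 annual layers

Specimen A: true annual layer count = 16665 − 8 + 14 = 16671.
A: Mean rate = 43100.3 mm / 16671 years ≈ 2.585 mm per year.
For B, 47336.9 / 2.585 = 18312.15 years ≈ 18312 annual layers.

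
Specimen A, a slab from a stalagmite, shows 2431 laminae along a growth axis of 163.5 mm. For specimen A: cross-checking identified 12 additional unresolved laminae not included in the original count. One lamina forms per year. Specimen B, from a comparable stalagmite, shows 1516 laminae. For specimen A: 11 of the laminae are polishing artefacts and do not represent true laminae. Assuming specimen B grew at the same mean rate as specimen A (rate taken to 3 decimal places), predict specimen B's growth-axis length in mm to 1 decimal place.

101.6 mm

Specimen A: adjusted count: 2431 − 11 + 12 = 2432 laminae.
A: Extension rate ≈ 163.5 / 2432 = 0.067 mm per year.
For B, 0.067 mm/year × 1516 years = 101.6 mm.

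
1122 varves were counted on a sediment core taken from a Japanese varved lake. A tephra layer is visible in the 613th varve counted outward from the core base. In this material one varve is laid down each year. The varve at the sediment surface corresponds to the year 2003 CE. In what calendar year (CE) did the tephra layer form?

The tephra layer sits at varve 613 from the core base, so 1122 − 613 = 509 varves formed after it.
2003 − 509 = 1494 CE.

1494 CE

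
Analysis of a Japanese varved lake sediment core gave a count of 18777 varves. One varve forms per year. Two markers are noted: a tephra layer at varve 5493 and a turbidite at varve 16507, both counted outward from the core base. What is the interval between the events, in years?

The two markers are separated by 16507 − 5493 = 11014 varves.
One varve per year makes the interval 11014 years.

11014 years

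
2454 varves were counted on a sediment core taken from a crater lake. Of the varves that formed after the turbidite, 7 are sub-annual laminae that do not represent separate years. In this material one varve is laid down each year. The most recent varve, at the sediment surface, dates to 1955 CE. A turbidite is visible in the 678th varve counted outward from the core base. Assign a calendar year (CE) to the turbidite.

186 CE

The turbidite sits at varve 678 from the core base, so 2454 − 678 = 1776 varves formed after it.
Excluding 7 false varves: 1776 − 7 = 1769.
Counting back 1769 years from 1955 CE places the turbidite in 1955 − 1769 = 186 CE.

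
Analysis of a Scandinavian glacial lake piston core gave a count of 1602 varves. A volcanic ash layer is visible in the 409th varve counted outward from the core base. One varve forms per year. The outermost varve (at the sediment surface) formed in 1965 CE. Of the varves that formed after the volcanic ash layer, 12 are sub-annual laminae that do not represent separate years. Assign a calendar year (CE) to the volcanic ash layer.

784 CE

Between varve 409 and the sediment surface there are 1602 − 409 = 1193 varves.
1193 − 12 false = 1181 true varves after the volcanic ash layer.
The varve at the sediment surface is 1965 CE, so the volcanic ash layer dates to 1965 − 1181 = 784 CE.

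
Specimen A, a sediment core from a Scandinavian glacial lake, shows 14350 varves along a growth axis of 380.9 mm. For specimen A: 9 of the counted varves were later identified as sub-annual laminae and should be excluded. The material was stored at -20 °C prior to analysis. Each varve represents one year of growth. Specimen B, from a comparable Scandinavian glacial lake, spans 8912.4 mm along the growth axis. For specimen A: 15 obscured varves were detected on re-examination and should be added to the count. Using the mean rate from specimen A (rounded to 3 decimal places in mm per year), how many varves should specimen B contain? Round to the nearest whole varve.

Specimen A: adjusted count: 14350 − 9 + 15 = 14356 varves.
A: Mean rate = 380.9 mm / 14356 years ≈ 0.027 mm/yr.
Specimen B: 8912.4 mm / 0.027 mm per year = 330088.89 years ≈ 330089 varves.

330089 varves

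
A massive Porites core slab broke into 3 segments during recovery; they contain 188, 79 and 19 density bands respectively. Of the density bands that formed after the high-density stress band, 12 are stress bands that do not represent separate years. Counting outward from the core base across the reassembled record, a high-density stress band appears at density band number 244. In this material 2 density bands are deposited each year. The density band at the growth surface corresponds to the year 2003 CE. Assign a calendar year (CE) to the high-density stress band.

Total density bands = 188 + 79 + 19 = 286.
Between density band 244 and the growth surface there are 286 − 244 = 42 density bands.
Excluding 12 false density bands: 42 − 12 = 30.
Dividing by 2 density bands per year: 30 / 2 = 15 years.
Counting back 15 years from 2003 CE places the high-density stress band in 2003 − 15 = 1988 CE.

1988 CE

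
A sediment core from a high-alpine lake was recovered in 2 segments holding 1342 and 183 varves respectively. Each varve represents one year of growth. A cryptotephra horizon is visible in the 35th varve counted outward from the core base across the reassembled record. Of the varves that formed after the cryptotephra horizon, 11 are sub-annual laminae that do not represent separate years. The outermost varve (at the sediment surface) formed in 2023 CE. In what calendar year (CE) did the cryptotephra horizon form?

Total varves = 1342 + 183 = 1525.
1525 − 35 = 1490 varves lie beyond the cryptotephra horizon toward the sediment surface.
Removing the 11 false varves leaves 1490 − 11 = 1479 true varves beyond the cryptotephra horizon.
The varve at the sediment surface is 2023 CE, so the cryptotephra horizon dates to 2023 − 1479 = 544 CE.

544 CE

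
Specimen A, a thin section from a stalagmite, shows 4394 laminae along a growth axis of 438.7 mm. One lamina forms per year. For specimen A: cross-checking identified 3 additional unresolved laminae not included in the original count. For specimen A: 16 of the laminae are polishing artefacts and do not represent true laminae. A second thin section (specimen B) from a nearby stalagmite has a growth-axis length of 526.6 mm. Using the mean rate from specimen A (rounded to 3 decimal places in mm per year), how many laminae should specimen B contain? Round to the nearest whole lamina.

5266 laminae

Specimen A: true lamina count = 4394 − 16 + 3 = 4381.
A: Mean rate = 438.7 mm / 4381 years ≈ 0.100 mm/yr.
B spans 526.6 / 0.100 = 5266.00 years ≈ 5266 laminae.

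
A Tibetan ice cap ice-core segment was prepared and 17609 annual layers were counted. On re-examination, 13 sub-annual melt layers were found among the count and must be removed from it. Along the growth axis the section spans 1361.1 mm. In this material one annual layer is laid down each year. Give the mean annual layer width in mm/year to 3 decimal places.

0.077 mm/year

Correcting the raw count gives 17609 − 13 = 17596 true annual layers.
Mean rate = 1361.1 mm / 17596 years ≈ 0.077 mm/year.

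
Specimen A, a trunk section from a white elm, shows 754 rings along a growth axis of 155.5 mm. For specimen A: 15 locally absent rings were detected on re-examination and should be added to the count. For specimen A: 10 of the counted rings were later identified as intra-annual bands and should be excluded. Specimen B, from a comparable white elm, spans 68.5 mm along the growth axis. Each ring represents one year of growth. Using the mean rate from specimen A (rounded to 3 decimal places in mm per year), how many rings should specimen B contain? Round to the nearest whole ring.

334 rings

Specimen A: true ring count = 754 − 10 + 15 = 759.
A: Mean rate = 155.5 mm / 759 years ≈ 0.205 mm/yr.
B spans 68.5 / 0.205 = 334.15 years ≈ 334 rings.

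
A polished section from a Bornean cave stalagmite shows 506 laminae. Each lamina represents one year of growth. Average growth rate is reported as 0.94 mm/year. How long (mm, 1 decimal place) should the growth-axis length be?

506 years of growth are recorded.
Length ≈ 0.94 × 506 = 475.6 mm.

475.6 mm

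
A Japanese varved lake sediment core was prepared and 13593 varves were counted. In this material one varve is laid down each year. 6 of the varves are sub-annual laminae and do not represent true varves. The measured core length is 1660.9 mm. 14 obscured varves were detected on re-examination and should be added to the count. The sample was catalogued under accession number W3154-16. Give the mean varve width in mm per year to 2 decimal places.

0.12 mm per year

After corrections the count is 13593 − 6 + 14 = 13601 varves.
Extension rate ≈ 1660.9 / 13601 = 0.12 mm per year.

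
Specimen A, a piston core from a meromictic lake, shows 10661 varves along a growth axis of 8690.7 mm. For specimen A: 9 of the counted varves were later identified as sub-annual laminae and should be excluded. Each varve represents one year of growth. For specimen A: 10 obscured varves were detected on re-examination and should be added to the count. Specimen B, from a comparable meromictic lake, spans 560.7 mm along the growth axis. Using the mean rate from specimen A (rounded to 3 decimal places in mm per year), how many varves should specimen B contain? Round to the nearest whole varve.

Specimen A: after corrections the count is 10661 − 9 + 10 = 10662 varves.
A: Mean rate = 8690.7 mm / 10662 years ≈ 0.815 mm/yr.
B spans 560.7 / 0.815 = 687.98 years ≈ 688 varves.

688 varves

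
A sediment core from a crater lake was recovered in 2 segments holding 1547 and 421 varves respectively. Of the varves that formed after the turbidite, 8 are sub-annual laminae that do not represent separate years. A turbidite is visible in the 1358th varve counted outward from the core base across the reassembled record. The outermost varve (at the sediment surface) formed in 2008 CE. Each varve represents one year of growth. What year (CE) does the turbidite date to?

1406 CE

Total varves = 1547 + 421 = 1968.
The turbidite sits at varve 1358 from the core base, so 1968 − 1358 = 610 varves formed after it.
Removing the 8 false varves leaves 610 − 8 = 602 true varves beyond the turbidite.
2008 − 602 = 1406 CE.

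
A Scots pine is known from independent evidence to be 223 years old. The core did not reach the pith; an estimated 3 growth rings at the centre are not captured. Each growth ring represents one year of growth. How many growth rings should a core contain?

One growth ring per year gives 223 growth rings over 223 years.
Less the 3 uncaptured growth rings: 223 − 3 = 220.

220 growth rings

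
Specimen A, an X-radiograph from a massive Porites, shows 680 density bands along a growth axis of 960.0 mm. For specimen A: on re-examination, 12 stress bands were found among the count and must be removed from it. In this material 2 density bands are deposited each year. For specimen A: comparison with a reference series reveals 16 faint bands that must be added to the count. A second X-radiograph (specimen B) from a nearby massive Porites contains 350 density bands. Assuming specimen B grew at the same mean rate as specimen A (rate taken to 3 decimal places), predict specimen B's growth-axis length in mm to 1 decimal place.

Specimen A: after corrections the count is 680 − 12 + 16 = 684 density bands.
Specimen A: with 2 density bands per year, 684 / 2 = 342 years.
A: Extension rate ≈ 960.0 / 342 = 2.807 mm/yr.
Specimen B: dividing by 2 density bands per year: 350 / 2 = 175 years. B's length ≈ 2.807 × 175 = 491.2 mm.

491.2 mm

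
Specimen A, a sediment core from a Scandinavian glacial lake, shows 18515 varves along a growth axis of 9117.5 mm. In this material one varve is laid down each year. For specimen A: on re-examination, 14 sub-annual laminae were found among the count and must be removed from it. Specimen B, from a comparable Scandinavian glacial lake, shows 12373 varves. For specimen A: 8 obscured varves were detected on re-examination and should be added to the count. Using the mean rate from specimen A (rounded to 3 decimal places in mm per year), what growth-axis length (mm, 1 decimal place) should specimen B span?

6099.9 mm

Specimen A: adjusted count: 18515 − 14 + 8 = 18509 varves.
A: Mean rate = 9117.5 mm / 18509 years ≈ 0.493 mm/year.
Length of B = 0.493 × 12373 = 6099.9 mm.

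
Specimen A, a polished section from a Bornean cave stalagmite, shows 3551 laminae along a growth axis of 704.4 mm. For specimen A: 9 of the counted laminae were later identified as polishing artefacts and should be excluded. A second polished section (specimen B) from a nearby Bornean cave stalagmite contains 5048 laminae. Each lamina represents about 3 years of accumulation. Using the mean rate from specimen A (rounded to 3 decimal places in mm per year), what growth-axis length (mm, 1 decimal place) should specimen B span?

Specimen A: true lamina count = 3551 − 9 = 3542.
Specimen A: multiplying by 3 years per lamina: 3542 × 3 = 10626 years.
A: 704.4 mm over 10626 years gives 704.4 / 10626 ≈ 0.066 mm/year.
Specimen B: multiplying by 3 years per lamina: 5048 × 3 = 15144 years. Length of B = 0.066 × 15144 = 999.5 mm.

999.5 mm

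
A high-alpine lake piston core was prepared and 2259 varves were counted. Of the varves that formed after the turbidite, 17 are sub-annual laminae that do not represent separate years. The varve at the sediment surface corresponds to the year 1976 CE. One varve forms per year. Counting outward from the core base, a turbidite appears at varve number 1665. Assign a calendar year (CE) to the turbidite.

1399 CE

The turbidite sits at varve 1665 from the core base, so 2259 − 1665 = 594 varves formed after it.
Removing the 17 false varves leaves 594 − 17 = 577 true varves beyond the turbidite.
The varve at the sediment surface is 1976 CE, so the turbidite dates to 1976 − 577 = 1399 CE.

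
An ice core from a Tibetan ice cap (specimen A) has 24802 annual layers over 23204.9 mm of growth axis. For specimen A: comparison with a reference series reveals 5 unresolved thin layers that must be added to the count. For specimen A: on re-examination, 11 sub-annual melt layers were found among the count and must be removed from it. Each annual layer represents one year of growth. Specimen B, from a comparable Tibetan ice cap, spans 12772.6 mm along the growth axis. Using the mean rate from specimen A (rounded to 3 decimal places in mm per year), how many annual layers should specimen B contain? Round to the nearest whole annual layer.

13646 annual layers

Specimen A: after corrections the count is 24802 − 11 + 5 = 24796 annual layers.
A: Extension rate ≈ 23204.9 / 24796 = 0.936 mm per year.
B spans 12772.6 / 0.936 = 13645.94 years ≈ 13646 annual layers.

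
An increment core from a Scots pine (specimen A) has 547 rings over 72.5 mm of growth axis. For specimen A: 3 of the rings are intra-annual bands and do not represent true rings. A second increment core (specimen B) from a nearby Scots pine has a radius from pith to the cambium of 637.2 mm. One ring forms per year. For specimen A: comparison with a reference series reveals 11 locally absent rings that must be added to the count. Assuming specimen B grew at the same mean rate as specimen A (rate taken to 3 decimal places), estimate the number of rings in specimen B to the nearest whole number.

4864 rings

Specimen A: correcting the raw count gives 547 − 3 + 11 = 555 true rings.
A: Mean rate = 72.5 mm / 555 years ≈ 0.131 mm/yr.
Specimen B: 637.2 mm / 0.131 mm per year = 4864.12 years ≈ 4864 rings.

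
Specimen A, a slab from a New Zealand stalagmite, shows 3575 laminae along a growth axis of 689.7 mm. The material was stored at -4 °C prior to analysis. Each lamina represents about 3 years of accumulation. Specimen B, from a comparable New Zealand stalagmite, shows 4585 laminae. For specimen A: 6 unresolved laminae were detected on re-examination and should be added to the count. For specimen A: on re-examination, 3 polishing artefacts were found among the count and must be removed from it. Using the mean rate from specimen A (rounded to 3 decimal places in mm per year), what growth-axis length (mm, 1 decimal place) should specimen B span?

880.3 mm

Specimen A: true lamina count = 3575 − 3 + 6 = 3578.
Specimen A: multiplying by 3 years per lamina: 3578 × 3 = 10734 years.
A: Mean rate = 689.7 mm / 10734 years ≈ 0.064 mm/year.
Specimen B: 4585 laminae at 3 years each span 4585 × 3 = 13755 years. For B, 0.064 mm/year × 13755 years = 880.3 mm.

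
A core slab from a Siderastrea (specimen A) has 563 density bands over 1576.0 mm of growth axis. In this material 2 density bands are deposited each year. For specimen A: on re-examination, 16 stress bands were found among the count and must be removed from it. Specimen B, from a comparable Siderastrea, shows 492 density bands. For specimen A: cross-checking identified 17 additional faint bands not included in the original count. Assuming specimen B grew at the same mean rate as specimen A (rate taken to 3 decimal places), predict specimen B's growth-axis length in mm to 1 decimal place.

1374.9 mm

Specimen A: after corrections the count is 563 − 16 + 17 = 564 density bands.
Specimen A: dividing by 2 density bands per year: 564 / 2 = 282 years.
A: Mean rate = 1576.0 mm / 282 years ≈ 5.589 mm/yr.
Specimen B: 492 density bands at 2 per year is 492 / 2 = 246 years. Length of B = 5.589 × 246 = 1374.9 mm.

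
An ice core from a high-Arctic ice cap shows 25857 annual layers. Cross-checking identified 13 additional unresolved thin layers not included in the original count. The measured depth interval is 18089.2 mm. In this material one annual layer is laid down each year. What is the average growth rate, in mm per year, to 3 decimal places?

Adjusted count: 25857 + 13 = 25870 annual layers.
Mean rate = 18089.2 mm / 25870 years ≈ 0.699 mm per year.

0.699 mm per year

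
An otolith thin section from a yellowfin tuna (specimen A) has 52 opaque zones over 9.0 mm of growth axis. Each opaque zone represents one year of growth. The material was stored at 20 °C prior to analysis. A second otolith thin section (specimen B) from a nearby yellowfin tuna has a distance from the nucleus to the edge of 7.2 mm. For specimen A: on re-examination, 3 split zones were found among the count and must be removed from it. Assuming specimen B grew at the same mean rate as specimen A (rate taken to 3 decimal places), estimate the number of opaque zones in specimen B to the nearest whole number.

Specimen A: after corrections the count is 52 − 3 = 49 opaque zones.
A: Mean rate = 9.0 mm / 49 years ≈ 0.184 mm per year.
Specimen B: 7.2 mm / 0.184 mm per year = 39.13 years ≈ 39 opaque zones.

39 opaque zones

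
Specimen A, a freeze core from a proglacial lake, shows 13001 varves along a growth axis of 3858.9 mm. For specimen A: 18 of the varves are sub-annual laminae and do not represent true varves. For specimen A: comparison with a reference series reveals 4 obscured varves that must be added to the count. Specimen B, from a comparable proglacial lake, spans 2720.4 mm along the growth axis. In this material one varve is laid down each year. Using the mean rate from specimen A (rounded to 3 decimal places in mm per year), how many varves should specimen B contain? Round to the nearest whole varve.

9160 varves

Specimen A: true varve count = 13001 − 18 + 4 = 12987.
A: Mean rate = 3858.9 mm / 12987 years ≈ 0.297 mm/year.
For B, 2720.4 / 0.297 = 9159.60 years ≈ 9160 varves.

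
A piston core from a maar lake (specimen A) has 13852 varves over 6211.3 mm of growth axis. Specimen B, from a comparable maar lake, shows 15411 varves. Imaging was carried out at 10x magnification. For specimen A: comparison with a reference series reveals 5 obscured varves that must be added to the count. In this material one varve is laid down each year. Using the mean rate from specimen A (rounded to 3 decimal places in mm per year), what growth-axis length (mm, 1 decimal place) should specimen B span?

6904.1 mm

Specimen A: correcting the raw count gives 13852 + 5 = 13857 true varves.
A: Extension rate ≈ 6211.3 / 13857 = 0.448 mm/yr.
B's length ≈ 0.448 × 15411 = 6904.1 mm.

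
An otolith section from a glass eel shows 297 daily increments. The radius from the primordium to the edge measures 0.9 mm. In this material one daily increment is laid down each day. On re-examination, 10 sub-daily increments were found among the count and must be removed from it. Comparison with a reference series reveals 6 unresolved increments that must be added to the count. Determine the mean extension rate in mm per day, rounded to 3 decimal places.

0.003 mm per day

Adjusted count: 297 − 10 + 6 = 293 daily increments.
Mean rate = 0.9 mm / 293 days ≈ 0.003 mm per day.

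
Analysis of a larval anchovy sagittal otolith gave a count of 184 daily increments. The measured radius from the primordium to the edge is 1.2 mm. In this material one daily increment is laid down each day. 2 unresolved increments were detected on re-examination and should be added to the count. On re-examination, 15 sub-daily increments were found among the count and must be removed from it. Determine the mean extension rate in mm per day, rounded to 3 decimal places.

True daily increment count = 184 − 15 + 2 = 171.
Extension rate ≈ 1.2 / 171 = 0.007 mm per day.

0.007 mm per day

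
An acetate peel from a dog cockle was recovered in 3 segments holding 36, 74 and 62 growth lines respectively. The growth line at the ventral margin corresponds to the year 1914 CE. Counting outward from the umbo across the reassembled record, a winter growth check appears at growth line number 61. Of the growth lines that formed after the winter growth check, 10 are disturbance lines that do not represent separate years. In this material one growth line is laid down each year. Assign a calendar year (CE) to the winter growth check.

Total growth lines = 36 + 74 + 62 = 172.
172 − 61 = 111 growth lines lie beyond the winter growth check toward the ventral margin.
111 − 10 false = 101 true growth lines after the winter growth check.
1914 − 101 = 1813 CE.

1813 CE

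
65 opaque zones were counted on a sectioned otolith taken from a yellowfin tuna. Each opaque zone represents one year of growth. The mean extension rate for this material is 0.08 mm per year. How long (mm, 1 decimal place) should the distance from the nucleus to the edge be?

5.2 mm

65 years of growth are recorded.
Predicted length = 0.08 mm/year × 65 years = 5.2 mm.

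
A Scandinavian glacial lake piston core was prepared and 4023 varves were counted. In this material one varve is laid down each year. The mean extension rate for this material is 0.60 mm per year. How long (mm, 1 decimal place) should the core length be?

The record spans 4023 years at 0.60 mm per year.
4023 years at 0.60 mm/year gives 0.60 × 4023 = 2413.8 mm.

2413.8 mm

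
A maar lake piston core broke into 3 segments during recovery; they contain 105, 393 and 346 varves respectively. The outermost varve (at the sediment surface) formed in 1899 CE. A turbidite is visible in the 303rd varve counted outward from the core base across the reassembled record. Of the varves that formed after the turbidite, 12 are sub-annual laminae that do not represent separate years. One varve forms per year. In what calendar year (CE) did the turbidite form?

Total varves = 105 + 393 + 346 = 844.
844 − 303 = 541 varves lie beyond the turbidite toward the sediment surface.
541 − 12 false = 529 true varves after the turbidite.
Counting back 529 years from 1899 CE places the turbidite in 1899 − 529 = 1370 CE.

1370 CE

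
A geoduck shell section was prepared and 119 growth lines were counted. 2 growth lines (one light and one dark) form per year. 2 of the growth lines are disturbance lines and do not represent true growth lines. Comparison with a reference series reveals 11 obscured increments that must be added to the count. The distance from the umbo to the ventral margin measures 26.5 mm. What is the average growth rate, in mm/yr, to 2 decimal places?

After corrections the count is 119 − 2 + 11 = 128 growth lines.
With 2 growth lines per year, 128 / 2 = 64 years.
Extension rate ≈ 26.5 / 64 = 0.41 mm/yr.

0.41 mm/yr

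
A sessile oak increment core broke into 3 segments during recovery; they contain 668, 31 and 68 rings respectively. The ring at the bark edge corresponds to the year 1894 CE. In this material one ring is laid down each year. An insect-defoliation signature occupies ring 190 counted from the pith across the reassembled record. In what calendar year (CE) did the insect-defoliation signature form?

Total rings = 668 + 31 + 68 = 767.
The insect-defoliation signature sits at ring 190 from the pith, so 767 − 190 = 577 rings formed after it.
The ring at the bark edge is 1894 CE, so the insect-defoliation signature dates to 1894 − 577 = 1317 CE.

1317 CE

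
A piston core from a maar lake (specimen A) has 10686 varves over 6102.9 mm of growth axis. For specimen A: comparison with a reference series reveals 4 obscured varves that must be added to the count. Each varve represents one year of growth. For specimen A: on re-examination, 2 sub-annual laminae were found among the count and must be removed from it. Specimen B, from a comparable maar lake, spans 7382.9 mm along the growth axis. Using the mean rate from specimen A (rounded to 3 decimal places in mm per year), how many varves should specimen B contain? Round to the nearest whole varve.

12930 varves

Specimen A: adjusted count: 10686 − 2 + 4 = 10688 varves.
A: Mean rate = 6102.9 mm / 10688 years ≈ 0.571 mm per year.
For B, 7382.9 / 0.571 = 12929.77 years ≈ 12930 varves.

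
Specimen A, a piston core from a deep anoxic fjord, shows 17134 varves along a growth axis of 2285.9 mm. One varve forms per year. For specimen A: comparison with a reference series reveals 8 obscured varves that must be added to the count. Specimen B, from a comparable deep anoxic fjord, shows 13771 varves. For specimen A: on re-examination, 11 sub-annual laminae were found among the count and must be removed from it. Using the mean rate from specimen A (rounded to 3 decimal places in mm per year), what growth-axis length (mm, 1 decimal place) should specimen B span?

1831.5 mm

Specimen A: true varve count = 17134 − 11 + 8 = 17131.
A: Mean rate = 2285.9 mm / 17131 years ≈ 0.133 mm per year.
B's length ≈ 0.133 × 13771 = 1831.5 mm.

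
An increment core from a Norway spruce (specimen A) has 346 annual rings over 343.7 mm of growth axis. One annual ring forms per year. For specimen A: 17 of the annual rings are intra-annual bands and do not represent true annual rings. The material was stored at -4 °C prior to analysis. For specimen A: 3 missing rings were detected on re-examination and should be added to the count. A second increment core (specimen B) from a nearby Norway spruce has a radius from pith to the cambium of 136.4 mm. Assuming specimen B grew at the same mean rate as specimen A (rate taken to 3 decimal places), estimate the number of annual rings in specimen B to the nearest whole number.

132 annual rings

Specimen A: after corrections the count is 346 − 17 + 3 = 332 annual rings.
A: Mean rate = 343.7 mm / 332 years ≈ 1.035 mm/year.
Specimen B: 136.4 mm / 1.035 mm per year = 131.79 years ≈ 132 annual rings.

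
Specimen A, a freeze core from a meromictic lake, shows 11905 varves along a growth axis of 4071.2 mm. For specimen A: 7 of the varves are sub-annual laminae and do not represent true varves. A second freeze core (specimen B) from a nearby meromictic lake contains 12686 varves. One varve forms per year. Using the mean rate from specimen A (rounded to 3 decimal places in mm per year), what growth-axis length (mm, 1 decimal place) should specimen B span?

Specimen A: after corrections the count is 11905 − 7 = 11898 varves.
A: Extension rate ≈ 4071.2 / 11898 = 0.342 mm/yr.
Length of B = 0.342 × 12686 = 4338.6 mm.

4338.6 mm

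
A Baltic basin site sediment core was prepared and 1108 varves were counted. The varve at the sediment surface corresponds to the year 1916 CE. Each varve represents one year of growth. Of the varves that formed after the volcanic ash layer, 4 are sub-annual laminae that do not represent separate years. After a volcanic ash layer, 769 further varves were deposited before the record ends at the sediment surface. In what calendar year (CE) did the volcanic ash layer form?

1151 CE

769 varves post-date the volcanic ash layer.
769 − 4 false = 765 true varves after the volcanic ash layer.
The varve at the sediment surface is 1916 CE, so the volcanic ash layer dates to 1916 − 765 = 1151 CE.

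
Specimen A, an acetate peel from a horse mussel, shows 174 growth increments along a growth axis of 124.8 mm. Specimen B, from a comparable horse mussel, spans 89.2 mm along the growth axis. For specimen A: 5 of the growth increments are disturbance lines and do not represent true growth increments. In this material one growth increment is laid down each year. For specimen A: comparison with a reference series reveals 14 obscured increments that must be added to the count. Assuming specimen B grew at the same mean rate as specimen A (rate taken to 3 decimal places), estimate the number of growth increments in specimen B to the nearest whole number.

131 growth increments

Specimen A: after corrections the count is 174 − 5 + 14 = 183 growth increments.
A: 124.8 mm over 183 years gives 124.8 / 183 ≈ 0.682 mm/year.
For B, 89.2 / 0.682 = 130.79 years ≈ 131 growth increments.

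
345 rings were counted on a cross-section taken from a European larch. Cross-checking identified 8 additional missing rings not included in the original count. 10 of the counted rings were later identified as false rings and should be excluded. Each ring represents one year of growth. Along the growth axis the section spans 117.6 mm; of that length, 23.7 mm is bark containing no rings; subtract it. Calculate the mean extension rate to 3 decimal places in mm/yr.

Adjusted count: 345 − 10 + 8 = 343 rings.
The growth record spans 117.6 − 23.7 = 93.9 mm.
Mean rate = 93.9 mm / 343 years ≈ 0.274 mm/yr.

0.274 mm/yr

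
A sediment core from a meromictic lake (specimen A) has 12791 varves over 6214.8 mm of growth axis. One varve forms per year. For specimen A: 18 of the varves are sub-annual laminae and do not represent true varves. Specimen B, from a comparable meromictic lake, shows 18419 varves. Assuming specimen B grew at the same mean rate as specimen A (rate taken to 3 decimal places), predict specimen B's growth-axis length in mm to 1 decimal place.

8970.1 mm

Specimen A: after corrections the count is 12791 − 18 = 12773 varves.
A: Extension rate ≈ 6214.8 / 12773 = 0.487 mm/year.
B's length ≈ 0.487 × 18419 = 8970.1 mm.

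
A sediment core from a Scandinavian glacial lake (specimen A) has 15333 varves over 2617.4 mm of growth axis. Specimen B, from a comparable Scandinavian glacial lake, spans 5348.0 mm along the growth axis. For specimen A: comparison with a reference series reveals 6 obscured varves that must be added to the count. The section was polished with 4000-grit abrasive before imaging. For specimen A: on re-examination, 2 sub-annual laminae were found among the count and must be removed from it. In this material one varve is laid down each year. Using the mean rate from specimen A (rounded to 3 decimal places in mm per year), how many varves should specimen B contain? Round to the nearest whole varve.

Specimen A: after corrections the count is 15333 − 2 + 6 = 15337 varves.
A: 2617.4 mm over 15337 years gives 2617.4 / 15337 ≈ 0.171 mm/year.
For B, 5348.0 / 0.171 = 31274.85 years ≈ 31275 varves.

31275 varves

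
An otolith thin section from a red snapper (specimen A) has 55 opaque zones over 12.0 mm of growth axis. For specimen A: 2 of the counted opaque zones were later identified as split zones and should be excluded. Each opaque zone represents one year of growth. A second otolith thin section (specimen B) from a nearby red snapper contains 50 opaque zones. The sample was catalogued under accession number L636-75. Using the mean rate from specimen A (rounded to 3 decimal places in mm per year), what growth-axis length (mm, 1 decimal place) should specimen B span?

11.3 mm

Specimen A: adjusted count: 55 − 2 = 53 opaque zones.
A: 12.0 mm over 53 years gives 12.0 / 53 ≈ 0.226 mm per year.
For B, 0.226 mm/year × 50 years = 11.3 mm.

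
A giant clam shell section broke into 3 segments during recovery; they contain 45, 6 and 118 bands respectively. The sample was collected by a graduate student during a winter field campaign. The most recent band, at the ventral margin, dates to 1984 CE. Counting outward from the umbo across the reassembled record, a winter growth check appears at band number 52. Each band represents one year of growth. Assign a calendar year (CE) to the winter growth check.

1867 CE

Total bands = 45 + 6 + 118 = 169.
The winter growth check sits at band 52 from the umbo, so 169 − 52 = 117 bands formed after it.
The band at the ventral margin is 1984 CE, so the winter growth check dates to 1984 − 117 = 1867 CE.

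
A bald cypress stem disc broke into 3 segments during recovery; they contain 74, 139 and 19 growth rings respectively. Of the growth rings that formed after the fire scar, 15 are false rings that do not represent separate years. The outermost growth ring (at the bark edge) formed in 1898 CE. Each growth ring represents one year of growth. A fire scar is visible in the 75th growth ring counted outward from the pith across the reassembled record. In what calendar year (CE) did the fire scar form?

1756 CE

Total growth rings = 74 + 139 + 19 = 232.
232 − 75 = 157 growth rings lie beyond the fire scar toward the bark edge.
157 − 15 false = 142 true growth rings after the fire scar.
1898 − 142 = 1756 CE.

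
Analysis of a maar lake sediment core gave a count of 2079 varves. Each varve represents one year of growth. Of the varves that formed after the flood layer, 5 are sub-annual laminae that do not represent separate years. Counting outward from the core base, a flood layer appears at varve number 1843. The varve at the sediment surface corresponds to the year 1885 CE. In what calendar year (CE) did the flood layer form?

The flood layer sits at varve 1843 from the core base, so 2079 − 1843 = 236 varves formed after it.
236 − 5 false = 231 true varves after the flood layer.
The varve at the sediment surface is 1885 CE, so the flood layer dates to 1885 − 231 = 1654 CE.

1654 CE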